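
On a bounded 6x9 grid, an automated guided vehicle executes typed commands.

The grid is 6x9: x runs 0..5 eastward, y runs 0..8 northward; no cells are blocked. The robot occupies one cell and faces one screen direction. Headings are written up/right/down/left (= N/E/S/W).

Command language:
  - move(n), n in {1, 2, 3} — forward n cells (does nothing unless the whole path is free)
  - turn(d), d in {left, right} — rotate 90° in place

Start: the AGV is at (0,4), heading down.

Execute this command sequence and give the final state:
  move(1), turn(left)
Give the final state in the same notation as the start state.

at (0,3), heading right

start: at (0,4), heading down
1. move(1) → at (0,3), heading down
2. turn(left) → at (0,3), heading right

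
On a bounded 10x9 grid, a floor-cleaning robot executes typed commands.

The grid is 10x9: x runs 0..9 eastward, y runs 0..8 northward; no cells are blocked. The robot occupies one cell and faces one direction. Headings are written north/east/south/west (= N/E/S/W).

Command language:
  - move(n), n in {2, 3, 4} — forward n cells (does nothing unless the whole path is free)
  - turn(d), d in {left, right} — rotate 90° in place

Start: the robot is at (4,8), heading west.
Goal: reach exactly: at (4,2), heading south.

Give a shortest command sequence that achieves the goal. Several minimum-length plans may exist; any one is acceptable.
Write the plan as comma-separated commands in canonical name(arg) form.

t0: at (4,8), heading west
[1] after turn(left): at (4,8), heading south
[2] after move(2): at (4,6), heading south
[3] after move(4): at (4,2), heading south
minimal: 3 command(s), checked below 3.

turn(left), move(2), move(4)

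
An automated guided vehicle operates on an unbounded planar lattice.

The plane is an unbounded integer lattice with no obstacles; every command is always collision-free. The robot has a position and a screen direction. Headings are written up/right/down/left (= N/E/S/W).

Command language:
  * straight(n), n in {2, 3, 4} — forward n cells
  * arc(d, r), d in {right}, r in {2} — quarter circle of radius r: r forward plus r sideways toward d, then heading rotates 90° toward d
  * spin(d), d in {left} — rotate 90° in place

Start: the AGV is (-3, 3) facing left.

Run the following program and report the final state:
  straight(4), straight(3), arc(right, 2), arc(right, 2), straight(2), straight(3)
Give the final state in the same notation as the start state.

from: (-3, 3) facing left
[1] after straight(4): (-7, 3) facing left
[2] after straight(3): (-10, 3) facing left
[3] after arc(right, 2): (-12, 5) facing up
[4] after arc(right, 2): (-10, 7) facing right
[5] after straight(2): (-8, 7) facing right
[6] after straight(3): (-5, 7) facing right

(-5, 7) facing right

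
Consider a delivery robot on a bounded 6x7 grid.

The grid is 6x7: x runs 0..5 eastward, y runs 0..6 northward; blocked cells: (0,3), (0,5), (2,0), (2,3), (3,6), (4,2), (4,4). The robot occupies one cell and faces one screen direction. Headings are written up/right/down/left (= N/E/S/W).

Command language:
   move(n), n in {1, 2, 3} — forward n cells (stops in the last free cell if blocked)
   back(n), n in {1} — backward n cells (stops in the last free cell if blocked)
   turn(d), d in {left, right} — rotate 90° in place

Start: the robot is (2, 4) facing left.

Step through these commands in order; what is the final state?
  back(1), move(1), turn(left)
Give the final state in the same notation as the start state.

(2, 4) facing down

begin: (2, 4) facing left
t=1 back(1) ⇒ (3, 4) facing left
t=2 move(1) ⇒ (2, 4) facing left
t=3 turn(left) ⇒ (2, 4) facing down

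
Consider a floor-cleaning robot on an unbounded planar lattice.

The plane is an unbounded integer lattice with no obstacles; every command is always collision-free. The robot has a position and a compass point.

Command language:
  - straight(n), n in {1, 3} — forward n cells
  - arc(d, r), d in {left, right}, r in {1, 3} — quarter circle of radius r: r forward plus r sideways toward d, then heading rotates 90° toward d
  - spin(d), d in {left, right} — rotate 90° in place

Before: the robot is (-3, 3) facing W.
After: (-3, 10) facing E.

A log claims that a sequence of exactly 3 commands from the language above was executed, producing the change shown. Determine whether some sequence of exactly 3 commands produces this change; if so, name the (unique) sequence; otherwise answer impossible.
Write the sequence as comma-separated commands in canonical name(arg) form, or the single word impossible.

arc(right, 3), straight(1), arc(right, 3)

key: cell and facing (now E) both changed — the 3 commands mix motion and turning
initial: (-3, 3) facing W
1. arc(right, 3) → (-6, 6) facing N
2. straight(1) → (-6, 7) facing N
3. arc(right, 3) → (-3, 10) facing E
no rival 3-sequence matches.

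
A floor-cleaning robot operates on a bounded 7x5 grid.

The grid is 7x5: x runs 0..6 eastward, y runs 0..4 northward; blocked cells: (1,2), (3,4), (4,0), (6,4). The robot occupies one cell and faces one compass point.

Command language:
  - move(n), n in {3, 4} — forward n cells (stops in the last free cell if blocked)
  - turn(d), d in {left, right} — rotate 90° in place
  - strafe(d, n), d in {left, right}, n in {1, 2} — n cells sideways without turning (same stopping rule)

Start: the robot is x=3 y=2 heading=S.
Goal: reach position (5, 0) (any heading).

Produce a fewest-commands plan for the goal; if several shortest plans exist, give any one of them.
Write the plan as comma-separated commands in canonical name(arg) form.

from: x=3 y=2 heading=S
1. strafe(left, 2) → x=5 y=2 heading=S
2. move(3) → x=5 y=0 heading=S
shorter routes all fall short; 2 is best.

strafe(left, 2), move(3)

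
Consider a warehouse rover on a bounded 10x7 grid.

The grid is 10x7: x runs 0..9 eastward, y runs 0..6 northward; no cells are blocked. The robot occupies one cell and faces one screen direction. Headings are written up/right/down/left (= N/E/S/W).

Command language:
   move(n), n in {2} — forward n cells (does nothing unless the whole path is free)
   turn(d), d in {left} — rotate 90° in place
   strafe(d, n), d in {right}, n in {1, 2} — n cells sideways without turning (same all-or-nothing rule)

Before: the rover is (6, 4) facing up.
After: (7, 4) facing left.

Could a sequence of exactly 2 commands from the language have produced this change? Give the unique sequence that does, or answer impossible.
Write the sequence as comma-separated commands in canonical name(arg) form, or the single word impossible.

strafe(right, 1), turn(left)

key: cell and facing (now W) both changed — the 2 commands mix motion and turning
begin: (6, 4) facing up
step 1 (strafe(right, 1)): (7, 4) facing up
step 2 (turn(left)): (7, 4) facing left
all 16 alternatives checked — unique.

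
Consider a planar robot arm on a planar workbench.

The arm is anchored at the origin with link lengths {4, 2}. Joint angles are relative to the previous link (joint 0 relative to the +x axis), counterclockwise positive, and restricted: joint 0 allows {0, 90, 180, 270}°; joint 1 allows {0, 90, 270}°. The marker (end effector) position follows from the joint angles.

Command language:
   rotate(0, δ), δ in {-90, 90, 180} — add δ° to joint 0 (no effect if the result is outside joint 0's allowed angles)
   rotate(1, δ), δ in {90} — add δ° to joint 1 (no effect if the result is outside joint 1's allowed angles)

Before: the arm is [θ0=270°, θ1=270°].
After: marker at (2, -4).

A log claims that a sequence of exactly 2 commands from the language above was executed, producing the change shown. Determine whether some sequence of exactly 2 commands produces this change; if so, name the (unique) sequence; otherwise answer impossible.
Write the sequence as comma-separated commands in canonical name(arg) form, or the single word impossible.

rotate(1, 90), rotate(1, 90)

start: [θ0=270°, θ1=270°]
step 1 (rotate(1, 90)): [θ0=270°, θ1=0°]
step 2 (rotate(1, 90)): [θ0=270°, θ1=90°]
all 16 alternatives checked — unique.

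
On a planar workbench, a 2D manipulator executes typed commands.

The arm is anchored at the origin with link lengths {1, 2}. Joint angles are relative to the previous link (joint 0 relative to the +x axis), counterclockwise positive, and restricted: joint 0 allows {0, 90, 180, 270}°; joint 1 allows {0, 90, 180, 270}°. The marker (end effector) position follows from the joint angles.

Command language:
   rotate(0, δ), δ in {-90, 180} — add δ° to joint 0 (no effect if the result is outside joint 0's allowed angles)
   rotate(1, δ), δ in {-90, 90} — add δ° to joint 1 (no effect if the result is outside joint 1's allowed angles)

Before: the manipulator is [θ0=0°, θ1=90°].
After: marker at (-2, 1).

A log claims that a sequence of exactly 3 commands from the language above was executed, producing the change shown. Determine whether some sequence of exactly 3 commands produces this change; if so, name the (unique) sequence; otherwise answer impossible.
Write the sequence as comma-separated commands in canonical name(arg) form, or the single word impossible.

initial: [θ0=0°, θ1=90°]
[1] after rotate(0, -90): [θ0=270°, θ1=90°]
[2] after rotate(0, -90): [θ0=180°, θ1=90°]
[3] after rotate(0, -90): [θ0=90°, θ1=90°]
all 64 alternatives checked — unique.

rotate(0, -90), rotate(0, -90), rotate(0, -90)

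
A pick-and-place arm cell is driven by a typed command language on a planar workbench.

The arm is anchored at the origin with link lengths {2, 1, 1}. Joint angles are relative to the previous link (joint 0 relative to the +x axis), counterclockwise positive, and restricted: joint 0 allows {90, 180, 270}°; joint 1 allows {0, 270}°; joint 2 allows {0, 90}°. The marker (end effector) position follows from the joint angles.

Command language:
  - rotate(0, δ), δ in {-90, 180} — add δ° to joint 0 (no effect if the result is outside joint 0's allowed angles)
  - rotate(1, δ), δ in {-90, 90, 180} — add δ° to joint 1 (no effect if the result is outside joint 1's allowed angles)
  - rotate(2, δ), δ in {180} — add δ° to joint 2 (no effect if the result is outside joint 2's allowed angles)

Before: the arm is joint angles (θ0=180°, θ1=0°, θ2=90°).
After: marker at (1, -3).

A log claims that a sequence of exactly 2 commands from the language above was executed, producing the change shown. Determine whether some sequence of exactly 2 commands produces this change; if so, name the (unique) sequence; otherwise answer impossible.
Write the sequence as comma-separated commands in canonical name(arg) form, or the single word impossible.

key: running rotate(0, 180) before rotate(0, -90) would end elsewhere — order is forced
initial: joint angles (θ0=180°, θ1=0°, θ2=90°)
t=1 rotate(0, -90) ⇒ joint angles (θ0=90°, θ1=0°, θ2=90°)
t=2 rotate(0, 180) ⇒ joint angles (θ0=270°, θ1=0°, θ2=90°)
all 36 alternatives checked — unique.

rotate(0, -90), rotate(0, 180)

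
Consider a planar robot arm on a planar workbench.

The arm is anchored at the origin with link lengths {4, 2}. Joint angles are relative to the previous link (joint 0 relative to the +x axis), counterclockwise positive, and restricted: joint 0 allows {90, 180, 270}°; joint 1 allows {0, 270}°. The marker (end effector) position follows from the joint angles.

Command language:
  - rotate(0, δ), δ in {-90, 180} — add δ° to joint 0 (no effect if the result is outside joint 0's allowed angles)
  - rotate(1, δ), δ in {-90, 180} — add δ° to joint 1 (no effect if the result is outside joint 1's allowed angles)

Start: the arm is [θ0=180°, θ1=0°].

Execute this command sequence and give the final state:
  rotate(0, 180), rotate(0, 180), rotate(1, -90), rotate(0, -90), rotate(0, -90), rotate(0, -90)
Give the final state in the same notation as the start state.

[θ0=90°, θ1=270°]

t0: [θ0=180°, θ1=0°]
[1] after rotate(0, 180): [θ0=180°, θ1=0°]
[2] after rotate(0, 180): [θ0=180°, θ1=0°]
[3] after rotate(1, -90): [θ0=180°, θ1=270°]
[4] after rotate(0, -90): [θ0=90°, θ1=270°]
[5] after rotate(0, -90): [θ0=90°, θ1=270°]
[6] after rotate(0, -90): [θ0=90°, θ1=270°]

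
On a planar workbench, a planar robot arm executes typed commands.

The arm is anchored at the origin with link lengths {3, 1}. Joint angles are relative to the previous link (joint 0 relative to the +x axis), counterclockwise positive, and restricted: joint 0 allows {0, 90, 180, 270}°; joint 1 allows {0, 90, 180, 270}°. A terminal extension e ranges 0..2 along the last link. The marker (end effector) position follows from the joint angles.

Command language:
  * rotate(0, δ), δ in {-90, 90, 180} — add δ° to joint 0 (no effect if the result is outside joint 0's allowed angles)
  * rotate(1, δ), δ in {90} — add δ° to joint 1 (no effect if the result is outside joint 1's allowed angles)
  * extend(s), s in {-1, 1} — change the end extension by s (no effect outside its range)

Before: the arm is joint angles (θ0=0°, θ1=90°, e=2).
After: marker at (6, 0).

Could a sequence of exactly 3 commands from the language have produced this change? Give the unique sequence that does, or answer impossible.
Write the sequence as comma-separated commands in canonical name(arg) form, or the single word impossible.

rotate(1, 90), rotate(1, 90), rotate(1, 90)

begin: joint angles (θ0=0°, θ1=90°, e=2)
1. rotate(1, 90) → joint angles (θ0=0°, θ1=180°, e=2)
2. rotate(1, 90) → joint angles (θ0=0°, θ1=270°, e=2)
3. rotate(1, 90) → joint angles (θ0=0°, θ1=0°, e=2)
uniquely the one of 216 3-step routes that fits.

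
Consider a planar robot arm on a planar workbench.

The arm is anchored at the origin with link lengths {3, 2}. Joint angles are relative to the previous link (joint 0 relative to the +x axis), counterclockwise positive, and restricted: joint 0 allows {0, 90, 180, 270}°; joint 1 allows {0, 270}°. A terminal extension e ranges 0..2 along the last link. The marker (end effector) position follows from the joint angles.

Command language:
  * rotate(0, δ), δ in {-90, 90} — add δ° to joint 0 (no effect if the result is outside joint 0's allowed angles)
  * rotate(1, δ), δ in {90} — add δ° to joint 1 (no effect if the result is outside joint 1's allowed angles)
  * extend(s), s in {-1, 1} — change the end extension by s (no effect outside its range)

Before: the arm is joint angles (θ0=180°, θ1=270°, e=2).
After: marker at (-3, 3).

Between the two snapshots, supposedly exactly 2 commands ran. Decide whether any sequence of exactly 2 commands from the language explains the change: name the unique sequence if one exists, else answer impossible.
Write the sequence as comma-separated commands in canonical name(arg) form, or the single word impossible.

key: order matters: swapping extend(1) and extend(-1) lands elsewhere
from: joint angles (θ0=180°, θ1=270°, e=2)
1. extend(1) → joint angles (θ0=180°, θ1=270°, e=2)
2. extend(-1) → joint angles (θ0=180°, θ1=270°, e=1)
all 25 alternatives checked — unique.

extend(1), extend(-1)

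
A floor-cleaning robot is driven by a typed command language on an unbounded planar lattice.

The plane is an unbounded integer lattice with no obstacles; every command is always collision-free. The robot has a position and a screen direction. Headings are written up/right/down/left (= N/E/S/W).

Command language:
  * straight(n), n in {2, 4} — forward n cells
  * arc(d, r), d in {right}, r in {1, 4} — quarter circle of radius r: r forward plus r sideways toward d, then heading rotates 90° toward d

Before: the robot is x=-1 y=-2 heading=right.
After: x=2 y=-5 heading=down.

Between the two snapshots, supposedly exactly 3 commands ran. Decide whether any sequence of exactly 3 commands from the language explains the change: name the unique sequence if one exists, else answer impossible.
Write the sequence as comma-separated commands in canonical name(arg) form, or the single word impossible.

straight(2), arc(right, 1), straight(2)

key: position moved to (2,-5) AND the heading swung to S — translation plus rotation needed
begin: x=-1 y=-2 heading=right
t=1 straight(2) ⇒ x=1 y=-2 heading=right
t=2 arc(right, 1) ⇒ x=2 y=-3 heading=down
t=3 straight(2) ⇒ x=2 y=-5 heading=down
uniquely the one of 64 3-step routes that fits.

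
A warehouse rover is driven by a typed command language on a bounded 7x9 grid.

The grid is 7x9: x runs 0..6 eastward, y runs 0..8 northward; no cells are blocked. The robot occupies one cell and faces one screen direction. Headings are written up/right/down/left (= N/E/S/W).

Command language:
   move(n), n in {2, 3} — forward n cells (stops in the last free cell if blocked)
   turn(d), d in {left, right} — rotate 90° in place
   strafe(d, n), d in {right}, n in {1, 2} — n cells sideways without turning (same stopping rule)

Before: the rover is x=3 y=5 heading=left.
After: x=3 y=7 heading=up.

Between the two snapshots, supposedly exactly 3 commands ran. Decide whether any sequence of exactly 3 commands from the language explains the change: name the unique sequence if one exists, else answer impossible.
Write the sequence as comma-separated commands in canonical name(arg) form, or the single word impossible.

strafe(right, 1), strafe(right, 1), turn(right)

key: running turn(right) before strafe(right, 1) would end elsewhere — order is forced
from: x=3 y=5 heading=left
step 1 (strafe(right, 1)): x=3 y=6 heading=left
step 2 (strafe(right, 1)): x=3 y=7 heading=left
step 3 (turn(right)): x=3 y=7 heading=up
all 216 alternatives checked — unique.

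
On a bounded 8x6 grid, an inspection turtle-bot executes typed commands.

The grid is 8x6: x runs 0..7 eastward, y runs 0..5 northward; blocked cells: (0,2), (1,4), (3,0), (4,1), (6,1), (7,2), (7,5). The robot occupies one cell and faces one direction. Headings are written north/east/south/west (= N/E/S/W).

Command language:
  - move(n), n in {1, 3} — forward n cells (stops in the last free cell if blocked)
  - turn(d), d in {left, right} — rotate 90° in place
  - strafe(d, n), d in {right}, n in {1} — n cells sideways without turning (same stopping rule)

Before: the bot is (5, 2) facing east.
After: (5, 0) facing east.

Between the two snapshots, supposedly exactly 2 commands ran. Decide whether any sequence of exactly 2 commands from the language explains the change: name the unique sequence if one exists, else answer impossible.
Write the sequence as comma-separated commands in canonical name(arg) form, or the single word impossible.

key: still facing E at the end — nothing in the sequence rotates
initial: (5, 2) facing east
t=1 strafe(right, 1) ⇒ (5, 1) facing east
t=2 strafe(right, 1) ⇒ (5, 0) facing east
uniquely the one of 25 2-step routes that fits.

strafe(right, 1), strafe(right, 1)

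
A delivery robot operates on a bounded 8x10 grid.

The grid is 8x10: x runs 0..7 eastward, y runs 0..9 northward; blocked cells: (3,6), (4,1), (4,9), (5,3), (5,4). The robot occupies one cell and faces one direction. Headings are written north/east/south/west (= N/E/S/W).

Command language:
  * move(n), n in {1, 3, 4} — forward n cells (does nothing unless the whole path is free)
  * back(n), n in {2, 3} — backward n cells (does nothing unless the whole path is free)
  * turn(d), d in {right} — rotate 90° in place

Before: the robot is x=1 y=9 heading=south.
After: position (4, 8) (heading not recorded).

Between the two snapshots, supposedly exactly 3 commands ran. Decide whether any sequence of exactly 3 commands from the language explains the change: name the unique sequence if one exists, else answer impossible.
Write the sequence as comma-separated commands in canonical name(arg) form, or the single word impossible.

move(1), turn(right), back(3)

key: running back(3) before move(1) would end elsewhere — order is forced
t0: x=1 y=9 heading=south
step 1 (move(1)): x=1 y=8 heading=south
step 2 (turn(right)): x=1 y=8 heading=west
step 3 (back(3)): x=4 y=8 heading=west
all 216 alternatives checked — unique.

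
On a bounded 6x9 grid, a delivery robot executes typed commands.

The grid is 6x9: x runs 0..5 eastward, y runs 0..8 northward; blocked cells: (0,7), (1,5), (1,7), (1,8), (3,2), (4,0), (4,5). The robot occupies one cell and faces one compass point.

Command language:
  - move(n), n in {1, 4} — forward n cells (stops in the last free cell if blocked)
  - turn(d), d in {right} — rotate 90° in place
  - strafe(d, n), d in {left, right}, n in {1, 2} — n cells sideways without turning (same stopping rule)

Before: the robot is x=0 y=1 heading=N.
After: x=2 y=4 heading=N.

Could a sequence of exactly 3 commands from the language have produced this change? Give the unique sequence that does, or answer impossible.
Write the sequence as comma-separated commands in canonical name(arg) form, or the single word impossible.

key: move(4) is stopped early by the blocked cell at (1,5)
start: x=0 y=1 heading=N
1. strafe(right, 1) → x=1 y=1 heading=N
2. move(4) → x=1 y=4 heading=N
3. strafe(right, 1) → x=2 y=4 heading=N
all 343 alternatives checked — unique.

strafe(right, 1), move(4), strafe(right, 1)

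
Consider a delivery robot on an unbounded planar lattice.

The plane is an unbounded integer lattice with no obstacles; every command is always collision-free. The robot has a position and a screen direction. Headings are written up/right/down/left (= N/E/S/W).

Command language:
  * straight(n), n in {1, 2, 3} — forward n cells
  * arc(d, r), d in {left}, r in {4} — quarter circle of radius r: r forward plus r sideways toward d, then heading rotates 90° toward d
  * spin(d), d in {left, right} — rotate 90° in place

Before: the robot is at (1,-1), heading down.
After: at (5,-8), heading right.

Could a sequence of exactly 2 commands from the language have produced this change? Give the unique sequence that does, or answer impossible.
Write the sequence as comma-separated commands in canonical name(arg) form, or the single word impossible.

straight(3), arc(left, 4)

key: order matters: swapping straight(3) and arc(left, 4) lands elsewhere
start: at (1,-1), heading down
1. straight(3) → at (1,-4), heading down
2. arc(left, 4) → at (5,-8), heading right
uniquely the one of 36 2-step routes that fits.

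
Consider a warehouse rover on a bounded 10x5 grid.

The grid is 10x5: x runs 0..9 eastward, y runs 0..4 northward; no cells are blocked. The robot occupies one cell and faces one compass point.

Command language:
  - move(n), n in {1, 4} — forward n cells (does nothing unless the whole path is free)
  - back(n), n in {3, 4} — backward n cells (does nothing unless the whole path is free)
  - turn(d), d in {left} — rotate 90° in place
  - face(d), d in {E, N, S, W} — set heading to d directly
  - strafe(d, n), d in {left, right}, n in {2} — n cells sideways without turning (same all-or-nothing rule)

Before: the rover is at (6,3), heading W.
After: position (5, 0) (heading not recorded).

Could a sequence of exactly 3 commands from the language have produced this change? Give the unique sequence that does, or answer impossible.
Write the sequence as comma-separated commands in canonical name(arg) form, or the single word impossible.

key: running back(3) before move(1) would end elsewhere — order is forced
t0: at (6,3), heading W
1. move(1) → at (5,3), heading W
2. face(N) → at (5,3), heading N
3. back(3) → at (5,0), heading N
no other 3-command option fits: unique.

move(1), face(N), back(3)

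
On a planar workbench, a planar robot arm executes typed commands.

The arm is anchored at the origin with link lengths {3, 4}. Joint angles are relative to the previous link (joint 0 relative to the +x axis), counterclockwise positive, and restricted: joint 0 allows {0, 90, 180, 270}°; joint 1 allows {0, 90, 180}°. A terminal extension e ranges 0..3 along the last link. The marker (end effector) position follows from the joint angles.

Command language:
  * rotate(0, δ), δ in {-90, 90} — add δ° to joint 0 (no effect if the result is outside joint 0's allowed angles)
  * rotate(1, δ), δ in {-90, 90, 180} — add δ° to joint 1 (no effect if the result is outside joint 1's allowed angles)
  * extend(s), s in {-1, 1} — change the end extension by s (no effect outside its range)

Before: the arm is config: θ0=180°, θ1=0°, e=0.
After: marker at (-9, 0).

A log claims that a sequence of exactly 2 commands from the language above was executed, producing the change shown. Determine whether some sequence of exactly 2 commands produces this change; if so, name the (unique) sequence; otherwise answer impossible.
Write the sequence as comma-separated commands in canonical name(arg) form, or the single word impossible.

initial: config: θ0=180°, θ1=0°, e=0
t=1 extend(1) ⇒ config: θ0=180°, θ1=0°, e=1
t=2 extend(1) ⇒ config: θ0=180°, θ1=0°, e=2
no rival 2-sequence matches.

extend(1), extend(1)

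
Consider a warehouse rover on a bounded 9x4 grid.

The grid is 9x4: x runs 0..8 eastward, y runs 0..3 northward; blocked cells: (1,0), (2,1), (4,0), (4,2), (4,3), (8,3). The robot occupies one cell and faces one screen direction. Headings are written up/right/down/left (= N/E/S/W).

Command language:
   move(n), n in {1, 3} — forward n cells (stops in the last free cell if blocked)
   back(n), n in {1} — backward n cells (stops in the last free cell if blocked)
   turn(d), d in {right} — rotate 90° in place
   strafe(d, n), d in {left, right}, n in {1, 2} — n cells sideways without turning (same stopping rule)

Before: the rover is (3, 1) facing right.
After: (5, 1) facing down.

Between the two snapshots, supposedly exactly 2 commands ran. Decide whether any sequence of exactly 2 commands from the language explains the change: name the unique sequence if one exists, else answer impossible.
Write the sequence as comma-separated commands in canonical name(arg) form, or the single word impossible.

turn(right), strafe(left, 2)

key: running strafe(left, 2) before turn(right) would end elsewhere — order is forced
t0: (3, 1) facing right
t=1 turn(right) ⇒ (3, 1) facing down
t=2 strafe(left, 2) ⇒ (5, 1) facing down
all 64 alternatives checked — unique.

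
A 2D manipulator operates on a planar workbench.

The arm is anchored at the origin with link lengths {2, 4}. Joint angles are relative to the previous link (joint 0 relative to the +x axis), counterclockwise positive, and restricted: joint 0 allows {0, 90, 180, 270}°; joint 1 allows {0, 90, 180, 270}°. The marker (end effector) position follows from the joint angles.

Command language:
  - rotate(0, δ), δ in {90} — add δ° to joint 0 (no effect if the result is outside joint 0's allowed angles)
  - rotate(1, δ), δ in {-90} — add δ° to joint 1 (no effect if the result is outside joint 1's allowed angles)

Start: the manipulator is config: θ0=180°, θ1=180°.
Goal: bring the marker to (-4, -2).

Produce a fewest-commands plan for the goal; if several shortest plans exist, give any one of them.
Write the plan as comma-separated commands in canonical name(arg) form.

from: config: θ0=180°, θ1=180°
1. rotate(0, 90) → config: θ0=270°, θ1=180°
2. rotate(1, -90) → config: θ0=270°, θ1=90°
3. rotate(1, -90) → config: θ0=270°, θ1=0°
4. rotate(1, -90) → config: θ0=270°, θ1=270°
shorter routes all fall short; 4 is best.

rotate(0, 90), rotate(1, -90), rotate(1, -90), rotate(1, -90)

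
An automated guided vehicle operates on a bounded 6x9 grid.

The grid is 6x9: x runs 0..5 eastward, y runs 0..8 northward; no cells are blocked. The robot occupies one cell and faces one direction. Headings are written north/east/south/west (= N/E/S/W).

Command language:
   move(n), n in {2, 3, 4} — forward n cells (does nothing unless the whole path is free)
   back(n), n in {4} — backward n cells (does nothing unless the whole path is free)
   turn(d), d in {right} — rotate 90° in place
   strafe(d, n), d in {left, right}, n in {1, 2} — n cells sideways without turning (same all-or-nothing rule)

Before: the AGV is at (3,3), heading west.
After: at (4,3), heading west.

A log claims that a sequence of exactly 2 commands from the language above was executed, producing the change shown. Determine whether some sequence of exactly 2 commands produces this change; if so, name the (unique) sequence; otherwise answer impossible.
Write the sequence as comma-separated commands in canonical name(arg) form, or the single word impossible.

key: running back(4) before move(3) would end elsewhere — order is forced
from: at (3,3), heading west
1. move(3) → at (0,3), heading west
2. back(4) → at (4,3), heading west
all 81 alternatives checked — unique.

move(3), back(4)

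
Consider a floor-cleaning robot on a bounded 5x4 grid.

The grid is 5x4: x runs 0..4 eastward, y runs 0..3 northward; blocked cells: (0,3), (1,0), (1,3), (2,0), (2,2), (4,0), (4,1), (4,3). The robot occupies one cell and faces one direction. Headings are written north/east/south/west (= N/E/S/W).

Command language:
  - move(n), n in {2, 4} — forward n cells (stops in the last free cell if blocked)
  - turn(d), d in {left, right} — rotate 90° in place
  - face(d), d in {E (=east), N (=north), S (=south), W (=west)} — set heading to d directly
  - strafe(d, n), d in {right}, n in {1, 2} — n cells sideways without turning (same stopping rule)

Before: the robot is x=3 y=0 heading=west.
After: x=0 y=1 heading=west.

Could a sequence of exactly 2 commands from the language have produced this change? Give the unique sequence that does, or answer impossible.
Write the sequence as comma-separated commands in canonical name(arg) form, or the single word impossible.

key: still facing W at the end — nothing in the sequence rotates
initial: x=3 y=0 heading=west
1. strafe(right, 1) → x=3 y=1 heading=west
2. move(4) → x=0 y=1 heading=west
no other 2-command option fits: unique.

strafe(right, 1), move(4)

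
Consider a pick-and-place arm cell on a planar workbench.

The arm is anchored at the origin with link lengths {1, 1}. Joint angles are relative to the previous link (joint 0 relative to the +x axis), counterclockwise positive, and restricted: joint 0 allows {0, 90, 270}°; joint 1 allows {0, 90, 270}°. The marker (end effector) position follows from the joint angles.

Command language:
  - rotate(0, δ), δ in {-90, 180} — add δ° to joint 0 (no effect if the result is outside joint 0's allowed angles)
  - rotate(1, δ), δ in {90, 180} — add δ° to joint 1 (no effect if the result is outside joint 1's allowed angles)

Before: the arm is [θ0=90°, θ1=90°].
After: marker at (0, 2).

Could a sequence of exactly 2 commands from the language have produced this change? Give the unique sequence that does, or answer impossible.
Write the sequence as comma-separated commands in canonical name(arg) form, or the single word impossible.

key: order matters: swapping rotate(1, 180) and rotate(1, 90) lands elsewhere
t0: [θ0=90°, θ1=90°]
step 1 (rotate(1, 180)): [θ0=90°, θ1=270°]
step 2 (rotate(1, 90)): [θ0=90°, θ1=0°]
no rival 2-sequence matches.

rotate(1, 180), rotate(1, 90)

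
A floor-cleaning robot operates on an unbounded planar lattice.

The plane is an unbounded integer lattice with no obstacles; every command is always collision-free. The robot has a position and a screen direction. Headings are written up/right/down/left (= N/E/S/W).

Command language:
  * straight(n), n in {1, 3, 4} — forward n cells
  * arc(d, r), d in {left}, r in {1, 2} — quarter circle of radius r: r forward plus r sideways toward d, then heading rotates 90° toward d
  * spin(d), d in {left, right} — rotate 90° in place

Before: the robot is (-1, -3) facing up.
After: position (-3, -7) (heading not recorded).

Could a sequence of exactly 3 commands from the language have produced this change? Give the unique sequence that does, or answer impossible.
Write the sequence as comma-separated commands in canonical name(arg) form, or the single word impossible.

arc(left, 1), arc(left, 1), straight(4)

key: running straight(4) before arc(left, 1) would end elsewhere — order is forced
from: (-1, -3) facing up
1. arc(left, 1) → (-2, -2) facing left
2. arc(left, 1) → (-3, -3) facing down
3. straight(4) → (-3, -7) facing down
all 343 alternatives checked — unique.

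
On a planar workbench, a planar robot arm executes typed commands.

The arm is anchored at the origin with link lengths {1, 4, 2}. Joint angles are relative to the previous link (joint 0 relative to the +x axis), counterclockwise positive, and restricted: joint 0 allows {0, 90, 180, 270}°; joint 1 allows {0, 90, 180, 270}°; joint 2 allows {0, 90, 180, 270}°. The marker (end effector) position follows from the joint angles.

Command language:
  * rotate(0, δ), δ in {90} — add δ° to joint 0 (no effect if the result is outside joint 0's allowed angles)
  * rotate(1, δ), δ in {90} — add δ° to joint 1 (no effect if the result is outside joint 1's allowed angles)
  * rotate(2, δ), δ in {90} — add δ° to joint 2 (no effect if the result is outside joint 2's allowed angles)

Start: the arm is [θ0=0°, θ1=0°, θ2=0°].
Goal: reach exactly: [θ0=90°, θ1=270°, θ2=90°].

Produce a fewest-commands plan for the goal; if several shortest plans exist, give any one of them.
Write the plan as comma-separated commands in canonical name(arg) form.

rotate(1, 90), rotate(1, 90), rotate(1, 90), rotate(2, 90), rotate(0, 90)

begin: [θ0=0°, θ1=0°, θ2=0°]
step 1 (rotate(1, 90)): [θ0=0°, θ1=90°, θ2=0°]
step 2 (rotate(1, 90)): [θ0=0°, θ1=180°, θ2=0°]
step 3 (rotate(1, 90)): [θ0=0°, θ1=270°, θ2=0°]
step 4 (rotate(2, 90)): [θ0=0°, θ1=270°, θ2=90°]
step 5 (rotate(0, 90)): [θ0=90°, θ1=270°, θ2=90°]
nothing shorter than 5 reaches the goal.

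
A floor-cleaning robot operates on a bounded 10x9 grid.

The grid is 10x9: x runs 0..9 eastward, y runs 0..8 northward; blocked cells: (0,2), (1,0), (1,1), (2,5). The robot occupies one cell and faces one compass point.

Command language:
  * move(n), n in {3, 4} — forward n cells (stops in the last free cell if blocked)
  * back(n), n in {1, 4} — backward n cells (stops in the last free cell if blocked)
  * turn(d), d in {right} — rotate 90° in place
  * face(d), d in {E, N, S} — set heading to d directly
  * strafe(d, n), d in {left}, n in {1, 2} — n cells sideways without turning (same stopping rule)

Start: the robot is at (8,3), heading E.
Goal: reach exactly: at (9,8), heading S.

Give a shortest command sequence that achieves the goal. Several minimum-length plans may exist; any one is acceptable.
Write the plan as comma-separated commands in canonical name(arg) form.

face(S), strafe(left, 1), back(4), back(4)

begin: at (8,3), heading E
[1] after face(S): at (8,3), heading S
[2] after strafe(left, 1): at (9,3), heading S
[3] after back(4): at (9,7), heading S
[4] after back(4): at (9,8), heading S
shorter routes all fall short; 4 is best.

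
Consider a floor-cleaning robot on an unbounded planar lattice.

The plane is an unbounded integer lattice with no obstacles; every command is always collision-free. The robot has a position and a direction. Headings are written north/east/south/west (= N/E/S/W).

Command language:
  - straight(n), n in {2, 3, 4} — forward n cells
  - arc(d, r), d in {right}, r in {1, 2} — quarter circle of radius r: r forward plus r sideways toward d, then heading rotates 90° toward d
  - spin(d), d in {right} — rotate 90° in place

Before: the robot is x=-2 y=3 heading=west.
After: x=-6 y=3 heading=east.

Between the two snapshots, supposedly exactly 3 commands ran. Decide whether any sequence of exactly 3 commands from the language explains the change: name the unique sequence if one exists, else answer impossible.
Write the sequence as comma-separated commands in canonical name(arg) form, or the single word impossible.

key: cell and facing (now E) both changed — the 3 commands mix motion and turning
initial: x=-2 y=3 heading=west
[1] after straight(4): x=-6 y=3 heading=west
[2] after spin(right): x=-6 y=3 heading=north
[3] after spin(right): x=-6 y=3 heading=east
all 216 alternatives checked — unique.

straight(4), spin(right), spin(right)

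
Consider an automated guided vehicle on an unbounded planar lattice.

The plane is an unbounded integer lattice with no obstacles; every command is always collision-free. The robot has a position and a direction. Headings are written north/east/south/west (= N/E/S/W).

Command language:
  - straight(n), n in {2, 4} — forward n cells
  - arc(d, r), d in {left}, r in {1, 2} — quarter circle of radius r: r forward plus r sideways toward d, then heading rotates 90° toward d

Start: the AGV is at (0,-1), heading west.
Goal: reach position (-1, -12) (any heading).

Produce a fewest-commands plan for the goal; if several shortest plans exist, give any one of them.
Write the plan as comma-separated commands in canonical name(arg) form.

start: at (0,-1), heading west
t=1 arc(left, 1) ⇒ at (-1,-2), heading south
t=2 straight(4) ⇒ at (-1,-6), heading south
t=3 straight(4) ⇒ at (-1,-10), heading south
t=4 straight(2) ⇒ at (-1,-12), heading south
minimal: 4 command(s), checked below 4.

arc(left, 1), straight(4), straight(4), straight(2)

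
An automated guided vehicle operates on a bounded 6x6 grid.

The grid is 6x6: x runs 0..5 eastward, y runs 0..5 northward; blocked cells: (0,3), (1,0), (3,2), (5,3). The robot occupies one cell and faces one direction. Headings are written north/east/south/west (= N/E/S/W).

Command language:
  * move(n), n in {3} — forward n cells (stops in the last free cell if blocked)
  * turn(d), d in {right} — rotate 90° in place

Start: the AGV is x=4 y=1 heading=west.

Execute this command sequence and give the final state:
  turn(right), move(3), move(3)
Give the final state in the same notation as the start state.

x=4 y=5 heading=north

initial: x=4 y=1 heading=west
1. turn(right) → x=4 y=1 heading=north
2. move(3) → x=4 y=4 heading=north
3. move(3) → x=4 y=5 heading=north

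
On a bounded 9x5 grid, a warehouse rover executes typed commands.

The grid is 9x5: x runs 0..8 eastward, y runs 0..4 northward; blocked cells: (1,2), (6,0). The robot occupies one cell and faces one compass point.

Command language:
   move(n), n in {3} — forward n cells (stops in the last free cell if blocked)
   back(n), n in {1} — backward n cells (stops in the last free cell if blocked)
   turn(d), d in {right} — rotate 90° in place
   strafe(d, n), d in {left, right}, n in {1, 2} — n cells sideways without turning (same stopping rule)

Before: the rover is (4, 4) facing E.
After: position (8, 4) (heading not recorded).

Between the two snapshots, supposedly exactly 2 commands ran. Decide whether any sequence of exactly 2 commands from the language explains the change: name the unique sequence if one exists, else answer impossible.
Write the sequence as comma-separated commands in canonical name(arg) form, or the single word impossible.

move(3), move(3)

key: the second move(3) runs into the grid edge before its full distance
initial: (4, 4) facing E
[1] after move(3): (7, 4) facing E
[2] after move(3): (8, 4) facing E
no rival 2-sequence matches.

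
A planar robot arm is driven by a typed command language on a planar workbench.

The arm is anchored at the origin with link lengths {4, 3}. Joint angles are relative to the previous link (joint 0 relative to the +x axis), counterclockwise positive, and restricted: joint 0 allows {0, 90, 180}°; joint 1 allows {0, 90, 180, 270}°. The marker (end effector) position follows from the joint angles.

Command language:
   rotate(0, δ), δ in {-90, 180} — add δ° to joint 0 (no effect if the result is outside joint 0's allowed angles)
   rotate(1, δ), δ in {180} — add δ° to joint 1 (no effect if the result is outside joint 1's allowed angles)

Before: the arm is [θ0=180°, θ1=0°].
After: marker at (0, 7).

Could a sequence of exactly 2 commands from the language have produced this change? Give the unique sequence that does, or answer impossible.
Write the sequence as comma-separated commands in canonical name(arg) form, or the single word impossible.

key: order matters: swapping rotate(0, -90) and rotate(0, 180) lands elsewhere
t0: [θ0=180°, θ1=0°]
1. rotate(0, -90) → [θ0=90°, θ1=0°]
2. rotate(0, 180) → [θ0=90°, θ1=0°]
no other 2-command option fits: unique.

rotate(0, -90), rotate(0, 180)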